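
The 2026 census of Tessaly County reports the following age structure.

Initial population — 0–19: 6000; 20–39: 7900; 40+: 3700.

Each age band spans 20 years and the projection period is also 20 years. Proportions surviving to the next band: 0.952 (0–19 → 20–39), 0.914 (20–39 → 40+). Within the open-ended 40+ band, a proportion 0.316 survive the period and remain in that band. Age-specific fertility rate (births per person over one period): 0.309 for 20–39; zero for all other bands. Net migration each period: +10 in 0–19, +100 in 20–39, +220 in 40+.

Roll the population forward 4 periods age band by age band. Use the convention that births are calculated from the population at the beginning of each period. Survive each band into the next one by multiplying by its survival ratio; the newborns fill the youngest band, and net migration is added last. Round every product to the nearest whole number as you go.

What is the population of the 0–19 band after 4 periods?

Call the bands 1 to 3, youngest first.
— Period 1 —
Births: 7900 × 0.309 = 2441
Band 2: 6000 × 0.952 = 5712
Band 3: 7900 × 0.914 + 3700 × 0.316 = 7221 + 1169 = 8390
Net migration: Band 1 + 10 → 2451; Band 2 + 100 → 5812; Band 3 + 220 → 8610
→ [2451, 5812, 8610]
— Period 2 —
Births: 5812 × 0.309 = 1796
Band 2: 2451 × 0.952 = 2333
Band 3: 5812 × 0.914 + 8610 × 0.316 = 5312 + 2721 = 8033
Net migration: Band 1 + 10 → 1806; Band 2 + 100 → 2433; Band 3 + 220 → 8253
→ [1806, 2433, 8253]
— Period 3 —
Births: 2433 × 0.309 = 752
Band 2: 1806 × 0.952 = 1719
Band 3: 2433 × 0.914 + 8253 × 0.316 = 2224 + 2608 = 4832
Net migration: Band 1 + 10 → 762; Band 2 + 100 → 1819; Band 3 + 220 → 5052
→ [762, 1819, 5052]
— Period 4 —
Births: 1819 × 0.309 = 562
Band 2: 762 × 0.952 = 725
Band 3: 1819 × 0.914 + 5052 × 0.316 = 1663 + 1596 = 3259
Net migration: Band 1 + 10 → 572; Band 2 + 100 → 825; Band 3 + 220 → 3479
→ [572, 825, 3479]

572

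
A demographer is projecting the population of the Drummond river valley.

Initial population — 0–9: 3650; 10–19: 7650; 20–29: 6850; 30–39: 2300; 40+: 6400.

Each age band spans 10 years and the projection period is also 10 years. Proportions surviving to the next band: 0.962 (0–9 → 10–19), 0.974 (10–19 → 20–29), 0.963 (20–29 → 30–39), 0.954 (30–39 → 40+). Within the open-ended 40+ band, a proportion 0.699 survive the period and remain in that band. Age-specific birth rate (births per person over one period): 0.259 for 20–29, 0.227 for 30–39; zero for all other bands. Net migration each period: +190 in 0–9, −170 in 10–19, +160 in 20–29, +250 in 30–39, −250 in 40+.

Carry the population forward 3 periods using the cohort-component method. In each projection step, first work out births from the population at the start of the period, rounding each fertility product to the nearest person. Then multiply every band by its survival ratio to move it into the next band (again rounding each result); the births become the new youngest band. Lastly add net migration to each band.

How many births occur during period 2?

Let group 1 be 0–9 through group 5 = 40+.
— Period 1 —
Births: 6850 * 0.259 = 1774  |  2300 * 0.227 = 522 — total 2296
Group 2: 3650 * 0.962 = 3511
Group 3: 7650 * 0.974 = 7451
Group 4: 6850 * 0.963 = 6597
Group 5: 2300 * 0.954 + 6400 * 0.699 = 2194 + 4474 = 6668
Net migration: Group 1 + 190 → 2486; Group 2 − 170 → 3341; Group 3 + 160 → 7611; Group 4 + 250 → 6847; Group 5 − 250 → 6418
End of period: [2486, 3341, 7611, 6847, 6418]
— Period 2 —
Births: 7611 * 0.259 = 1971  |  6847 * 0.227 = 1554 — total 3525
Group 2: 2486 * 0.962 = 2392
Group 3: 3341 * 0.974 = 3254
Group 4: 7611 * 0.963 = 7329
Group 5: 6847 * 0.954 + 6418 * 0.699 = 6532 + 4486 = 11018
Net migration: Group 1 + 190 → 3715; Group 2 − 170 → 2222; Group 3 + 160 → 3414; Group 4 + 250 → 7579; Group 5 − 250 → 10768
End of period: [3715, 2222, 3414, 7579, 10768]

3525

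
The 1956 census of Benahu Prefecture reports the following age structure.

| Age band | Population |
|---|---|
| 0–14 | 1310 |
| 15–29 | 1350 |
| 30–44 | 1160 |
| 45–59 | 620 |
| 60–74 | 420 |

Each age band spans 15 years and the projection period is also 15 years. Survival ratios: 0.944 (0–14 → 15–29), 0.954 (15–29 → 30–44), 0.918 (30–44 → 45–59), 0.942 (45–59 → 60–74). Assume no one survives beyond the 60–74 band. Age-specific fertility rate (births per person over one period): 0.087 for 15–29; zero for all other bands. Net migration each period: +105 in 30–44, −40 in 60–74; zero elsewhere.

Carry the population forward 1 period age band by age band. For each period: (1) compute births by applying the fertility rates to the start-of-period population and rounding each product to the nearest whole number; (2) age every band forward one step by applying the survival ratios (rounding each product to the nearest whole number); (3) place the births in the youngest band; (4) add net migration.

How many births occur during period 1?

After projecting period 1:
Births: 1350 * 0.087 = 117
15–29: 1310 * 0.944 = 1237
30–44: 1350 * 0.954 = 1288
45–59: 1160 * 0.918 = 1065
60–74: 620 * 0.942 = 584
Net migration: 30–44 + 105 → 1393; 60–74 − 40 → 544
→ [117, 1237, 1393, 1065, 544]

117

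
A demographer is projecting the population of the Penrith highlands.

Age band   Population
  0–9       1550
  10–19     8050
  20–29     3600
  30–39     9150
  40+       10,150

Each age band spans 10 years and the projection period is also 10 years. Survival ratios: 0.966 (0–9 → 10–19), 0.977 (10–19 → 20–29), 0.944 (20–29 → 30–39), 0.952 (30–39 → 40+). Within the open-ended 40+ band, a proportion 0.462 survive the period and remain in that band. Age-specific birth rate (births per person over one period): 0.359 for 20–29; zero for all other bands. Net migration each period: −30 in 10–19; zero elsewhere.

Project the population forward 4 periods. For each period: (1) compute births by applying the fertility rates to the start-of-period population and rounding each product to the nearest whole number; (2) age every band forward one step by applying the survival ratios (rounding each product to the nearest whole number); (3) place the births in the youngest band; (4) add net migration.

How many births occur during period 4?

(Groups numbered youngest = 1 to oldest = 5.)
Period 1:
Births: 3600 * 0.359 = 1292
Group 2: 1550 * 0.966 = 1497
Group 3: 8050 * 0.977 = 7865
Group 4: 3600 * 0.944 = 3398
Group 5: 9150 * 0.952 + 10150 * 0.462 = 8711 + 4689 = 13400
Net migration: Group 2 − 30 → 1467
→ [1292, 1467, 7865, 3398, 13400]
Period 2:
Births: 7865 * 0.359 = 2824
Group 2: 1292 * 0.966 = 1248
Group 3: 1467 * 0.977 = 1433
Group 4: 7865 * 0.944 = 7425
Group 5: 3398 * 0.952 + 13400 * 0.462 = 3235 + 6191 = 9426
Net migration: Group 2 − 30 → 1218
→ [2824, 1218, 1433, 7425, 9426]
Period 3:
Births: 1433 * 0.359 = 514
Group 2: 2824 * 0.966 = 2728
Group 3: 1218 * 0.977 = 1190
Group 4: 1433 * 0.944 = 1353
Group 5: 7425 * 0.952 + 9426 * 0.462 = 7069 + 4355 = 11424
Net migration: Group 2 − 30 → 2698
→ [514, 2698, 1190, 1353, 11424]
Period 4:
Births: 1190 * 0.359 = 427
Group 2: 514 * 0.966 = 497
Group 3: 2698 * 0.977 = 2636
Group 4: 1190 * 0.944 = 1123
Group 5: 1353 * 0.952 + 11424 * 0.462 = 1288 + 5278 = 6566
Net migration: Group 2 − 30 → 467
→ [427, 467, 2636, 1123, 6566]

427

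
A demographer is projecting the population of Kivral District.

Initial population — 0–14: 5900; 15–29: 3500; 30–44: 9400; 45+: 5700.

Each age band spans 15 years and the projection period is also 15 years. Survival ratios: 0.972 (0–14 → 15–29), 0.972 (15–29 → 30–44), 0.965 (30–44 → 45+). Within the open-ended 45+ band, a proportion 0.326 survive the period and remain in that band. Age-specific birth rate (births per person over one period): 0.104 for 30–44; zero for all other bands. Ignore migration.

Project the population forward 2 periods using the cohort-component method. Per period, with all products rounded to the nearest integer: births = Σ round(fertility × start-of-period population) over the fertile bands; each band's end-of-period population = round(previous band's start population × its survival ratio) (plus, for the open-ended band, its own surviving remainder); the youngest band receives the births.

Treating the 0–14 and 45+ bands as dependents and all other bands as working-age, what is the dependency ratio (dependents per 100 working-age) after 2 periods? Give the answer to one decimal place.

Call the groups 1 to 4, youngest first.
— Period 1 —
Births: 9400 × 0.104 = 978
Group 2: 5900 × 0.972 = 5735
Group 3: 3500 × 0.972 = 3402
Group 4: 9400 × 0.965 + 5700 × 0.326 = 9071 + 1858 = 10929
Giving 978 / 5735 / 3402 / 10929.
— Period 2 —
Births: 3402 × 0.104 = 354
Group 2: 978 × 0.972 = 951
Group 3: 5735 × 0.972 = 5574
Group 4: 3402 × 0.965 + 10929 × 0.326 = 3283 + 3563 = 6846
Giving 354 / 951 / 5574 / 6846.
Dependents (band 0–14 + band 45+) = 354 + 6846 = 7200; working-age = 6525; ratio = 7200/6525 × 100 = 110.3

110.3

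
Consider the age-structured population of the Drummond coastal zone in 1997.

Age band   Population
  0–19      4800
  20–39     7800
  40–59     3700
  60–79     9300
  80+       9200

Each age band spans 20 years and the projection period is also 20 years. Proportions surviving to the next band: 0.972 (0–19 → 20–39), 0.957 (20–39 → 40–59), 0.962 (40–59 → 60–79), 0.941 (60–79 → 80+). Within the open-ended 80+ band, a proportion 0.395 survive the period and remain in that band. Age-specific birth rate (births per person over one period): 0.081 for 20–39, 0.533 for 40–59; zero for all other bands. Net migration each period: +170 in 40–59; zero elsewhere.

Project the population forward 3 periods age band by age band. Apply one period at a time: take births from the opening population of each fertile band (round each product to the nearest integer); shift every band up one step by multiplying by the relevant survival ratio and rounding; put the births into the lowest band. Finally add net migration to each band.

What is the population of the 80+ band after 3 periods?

10167

[period 1]
Births: 7800 * 0.081 = 632  |  3700 * 0.533 = 1972 — total 2604
20–39: 4800 * 0.972 = 4666
40–59: 7800 * 0.957 = 7465
60–79: 3700 * 0.962 = 3559
80+: 9300 * 0.941 + 9200 * 0.395 = 8751 + 3634 = 12385
Net migration: 40–59 + 170 → 7635
→ [2604, 4666, 7635, 3559, 12385]
[period 2]
Births: 4666 * 0.081 = 378  |  7635 * 0.533 = 4069 — total 4447
20–39: 2604 * 0.972 = 2531
40–59: 4666 * 0.957 = 4465
60–79: 7635 * 0.962 = 7345
80+: 3559 * 0.941 + 12385 * 0.395 = 3349 + 4892 = 8241
Net migration: 40–59 + 170 → 4635
→ [4447, 2531, 4635, 7345, 8241]
[period 3]
Births: 2531 * 0.081 = 205  |  4635 * 0.533 = 2470 — total 2675
20–39: 4447 * 0.972 = 4322
40–59: 2531 * 0.957 = 2422
60–79: 4635 * 0.962 = 4459
80+: 7345 * 0.941 + 8241 * 0.395 = 6912 + 3255 = 10167
Net migration: 40–59 + 170 → 2592
→ [2675, 4322, 2592, 4459, 10167]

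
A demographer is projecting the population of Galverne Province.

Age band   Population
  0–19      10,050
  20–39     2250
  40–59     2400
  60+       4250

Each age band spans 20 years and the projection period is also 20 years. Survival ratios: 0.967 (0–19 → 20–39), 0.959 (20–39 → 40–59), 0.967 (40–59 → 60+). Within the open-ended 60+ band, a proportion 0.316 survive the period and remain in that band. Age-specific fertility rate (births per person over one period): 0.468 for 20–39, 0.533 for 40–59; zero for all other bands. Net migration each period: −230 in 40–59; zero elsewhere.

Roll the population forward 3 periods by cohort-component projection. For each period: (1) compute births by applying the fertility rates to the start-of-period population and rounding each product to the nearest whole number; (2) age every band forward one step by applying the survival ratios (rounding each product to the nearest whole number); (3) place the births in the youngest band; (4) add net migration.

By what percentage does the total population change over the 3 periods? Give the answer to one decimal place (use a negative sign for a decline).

21.2

[period 1]
Births: 2250 * 0.468 = 1053 ; 2400 * 0.533 = 1279 → total 2332
20–39: 10050 * 0.967 = 9718
40–59: 2250 * 0.959 = 2158
60+: 2400 * 0.967 + 4250 * 0.316 = 2321 + 1343 = 3664
Net migration: 40–59 − 230 → 1928
→ [2332, 9718, 1928, 3664]
[period 2]
Births: 9718 * 0.468 = 4548 ; 1928 * 0.533 = 1028 → total 5576
20–39: 2332 * 0.967 = 2255
40–59: 9718 * 0.959 = 9320
60+: 1928 * 0.967 + 3664 * 0.316 = 1864 + 1158 = 3022
Net migration: 40–59 − 230 → 9090
→ [5576, 2255, 9090, 3022]
[period 3]
Births: 2255 * 0.468 = 1055 ; 9090 * 0.533 = 4845 → total 5900
20–39: 5576 * 0.967 = 5392
40–59: 2255 * 0.959 = 2163
60+: 9090 * 0.967 + 3022 * 0.316 = 8790 + 955 = 9745
Net migration: 40–59 − 230 → 1933
→ [5900, 5392, 1933, 9745]
Total: 18950 → 22970; change = 4020; percentage change = 21.2%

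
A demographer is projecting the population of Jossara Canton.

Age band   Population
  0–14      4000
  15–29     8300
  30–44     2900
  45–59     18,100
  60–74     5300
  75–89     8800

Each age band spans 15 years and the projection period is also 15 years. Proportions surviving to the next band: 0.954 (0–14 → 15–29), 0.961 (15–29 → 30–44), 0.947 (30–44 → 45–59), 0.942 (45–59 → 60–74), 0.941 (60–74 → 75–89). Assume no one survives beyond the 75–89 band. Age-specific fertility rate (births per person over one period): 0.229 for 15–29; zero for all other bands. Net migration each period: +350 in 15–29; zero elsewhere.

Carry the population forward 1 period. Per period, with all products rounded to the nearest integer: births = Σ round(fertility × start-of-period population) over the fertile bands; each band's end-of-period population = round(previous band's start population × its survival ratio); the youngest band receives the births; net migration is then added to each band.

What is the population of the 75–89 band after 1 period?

4987

Let band 1 be 0–14 through band 6 = 75–89.
After projecting period 1:
Births: 8300 × 0.229 = 1901
Band 2: 4000 × 0.954 = 3816
Band 3: 8300 × 0.961 = 7976
Band 4: 2900 × 0.947 = 2746
Band 5: 18100 × 0.942 = 17050
Band 6: 5300 × 0.941 = 4987
Net migration: Band 2 + 350 → 4166
Giving 1901 / 4166 / 7976 / 2746 / 17050 / 4987.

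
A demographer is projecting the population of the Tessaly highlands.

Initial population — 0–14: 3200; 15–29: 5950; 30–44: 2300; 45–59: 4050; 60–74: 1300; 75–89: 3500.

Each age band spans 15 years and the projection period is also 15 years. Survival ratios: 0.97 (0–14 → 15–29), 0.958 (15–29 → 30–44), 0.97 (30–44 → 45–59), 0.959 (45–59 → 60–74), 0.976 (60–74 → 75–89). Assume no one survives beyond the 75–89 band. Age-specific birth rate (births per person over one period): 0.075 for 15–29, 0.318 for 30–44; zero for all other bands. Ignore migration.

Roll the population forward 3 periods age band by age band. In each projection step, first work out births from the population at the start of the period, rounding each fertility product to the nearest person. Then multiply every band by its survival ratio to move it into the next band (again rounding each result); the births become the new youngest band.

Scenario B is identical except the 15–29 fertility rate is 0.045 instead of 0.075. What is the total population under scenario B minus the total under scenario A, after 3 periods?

-299

Call the groups 1 to 6, youngest first.
[period 1]
Births: 5950 × 0.075 = 446  |  2300 × 0.318 = 731 → 1177
Group 2: 3200 × 0.97 = 3104
Group 3: 5950 × 0.958 = 5700
Group 4: 2300 × 0.97 = 2231
Group 5: 4050 × 0.959 = 3884
Group 6: 1300 × 0.976 = 1269
End of period: [1177, 3104, 5700, 2231, 3884, 1269]
[period 2]
Births: 3104 × 0.075 = 233  |  5700 × 0.318 = 1813 → 2046
Group 2: 1177 × 0.97 = 1142
Group 3: 3104 × 0.958 = 2974
Group 4: 5700 × 0.97 = 5529
Group 5: 2231 × 0.959 = 2140
Group 6: 3884 × 0.976 = 3791
End of period: [2046, 1142, 2974, 5529, 2140, 3791]
[period 3]
Births: 1142 × 0.075 = 86  |  2974 × 0.318 = 946 → 1032
Group 2: 2046 × 0.97 = 1985
Group 3: 1142 × 0.958 = 1094
Group 4: 2974 × 0.97 = 2885
Group 5: 5529 × 0.959 = 5302
Group 6: 2140 × 0.976 = 2089
End of period: [1032, 1985, 1094, 2885, 5302, 2089]
Scenario A total after 3 periods: 14387
Scenario B projection —
[period 1]
Births: 5950 × 0.045 = 268  |  2300 × 0.318 = 731 → 999
Group 2: 3200 × 0.97 = 3104
Group 3: 5950 × 0.958 = 5700
Group 4: 2300 × 0.97 = 2231
Group 5: 4050 × 0.959 = 3884
Group 6: 1300 × 0.976 = 1269
End of period: [999, 3104, 5700, 2231, 3884, 1269]
[period 2]
Births: 3104 × 0.045 = 140  |  5700 × 0.318 = 1813 → 1953
Group 2: 999 × 0.97 = 969
Group 3: 3104 × 0.958 = 2974
Group 4: 5700 × 0.97 = 5529
Group 5: 2231 × 0.959 = 2140
Group 6: 3884 × 0.976 = 3791
End of period: [1953, 969, 2974, 5529, 2140, 3791]
[period 3]
Births: 969 × 0.045 = 44  |  2974 × 0.318 = 946 → 990
Group 2: 1953 × 0.97 = 1894
Group 3: 969 × 0.958 = 928
Group 4: 2974 × 0.97 = 2885
Group 5: 5529 × 0.959 = 5302
Group 6: 2140 × 0.976 = 2089
End of period: [990, 1894, 928, 2885, 5302, 2089]
Scenario B total after 3 periods: 14088
Difference B − A = 14088 − 14387 = -299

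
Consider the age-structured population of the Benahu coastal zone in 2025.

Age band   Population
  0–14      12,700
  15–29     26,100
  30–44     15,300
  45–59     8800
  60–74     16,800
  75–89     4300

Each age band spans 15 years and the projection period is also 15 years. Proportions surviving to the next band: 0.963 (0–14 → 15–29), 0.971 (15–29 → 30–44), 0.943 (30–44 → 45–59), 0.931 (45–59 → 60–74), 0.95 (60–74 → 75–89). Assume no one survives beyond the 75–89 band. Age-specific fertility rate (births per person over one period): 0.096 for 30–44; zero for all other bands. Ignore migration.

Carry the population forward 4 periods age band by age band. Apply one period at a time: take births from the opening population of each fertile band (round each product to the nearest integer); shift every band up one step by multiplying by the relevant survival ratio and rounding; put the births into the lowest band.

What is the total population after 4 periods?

Call the bands 1 to 6, youngest first.
After projecting period 1:
Births: 15300 × 0.096 = 1469
Band 2: 12700 × 0.963 = 12230
Band 3: 26100 × 0.971 = 25343
Band 4: 15300 × 0.943 = 14428
Band 5: 8800 × 0.931 = 8193
Band 6: 16800 × 0.95 = 15960
End of period: [1469, 12230, 25343, 14428, 8193, 15960]
After projecting period 2:
Births: 25343 × 0.096 = 2433
Band 2: 1469 × 0.963 = 1415
Band 3: 12230 × 0.971 = 11875
Band 4: 25343 × 0.943 = 23898
Band 5: 14428 × 0.931 = 13432
Band 6: 8193 × 0.95 = 7783
End of period: [2433, 1415, 11875, 23898, 13432, 7783]
After projecting period 3:
Births: 11875 × 0.096 = 1140
Band 2: 2433 × 0.963 = 2343
Band 3: 1415 × 0.971 = 1374
Band 4: 11875 × 0.943 = 11198
Band 5: 23898 × 0.931 = 22249
Band 6: 13432 × 0.95 = 12760
End of period: [1140, 2343, 1374, 11198, 22249, 12760]
After projecting period 4:
Births: 1374 × 0.096 = 132
Band 2: 1140 × 0.963 = 1098
Band 3: 2343 × 0.971 = 2275
Band 4: 1374 × 0.943 = 1296
Band 5: 11198 × 0.931 = 10425
Band 6: 22249 × 0.95 = 21137
End of period: [132, 1098, 2275, 1296, 10425, 21137]
Total after period 4: 132 + 1098 + 2275 + 1296 + 10425 + 21137 = 36363

36363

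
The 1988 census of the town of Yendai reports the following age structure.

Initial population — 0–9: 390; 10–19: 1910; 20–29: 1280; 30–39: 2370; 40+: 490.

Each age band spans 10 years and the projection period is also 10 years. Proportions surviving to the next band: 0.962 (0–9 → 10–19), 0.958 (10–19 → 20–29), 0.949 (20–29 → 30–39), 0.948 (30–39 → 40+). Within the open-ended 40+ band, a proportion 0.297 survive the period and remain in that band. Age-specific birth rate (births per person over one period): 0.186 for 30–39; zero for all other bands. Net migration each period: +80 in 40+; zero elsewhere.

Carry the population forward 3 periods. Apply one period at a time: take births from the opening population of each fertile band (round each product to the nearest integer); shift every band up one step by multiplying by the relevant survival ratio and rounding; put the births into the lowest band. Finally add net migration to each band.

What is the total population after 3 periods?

3598

Period 1:
Births: 2370 × 0.186 = 441
10–19: 390 × 0.962 = 375
20–29: 1910 × 0.958 = 1830
30–39: 1280 × 0.949 = 1215
40+: 2370 × 0.948 + 490 × 0.297 = 2247 + 146 = 2393
Net migration: 40+ + 80 → 2473
Giving 441 / 375 / 1830 / 1215 / 2473.
Period 2:
Births: 1215 × 0.186 = 226
10–19: 441 × 0.962 = 424
20–29: 375 × 0.958 = 359
30–39: 1830 × 0.949 = 1737
40+: 1215 × 0.948 + 2473 × 0.297 = 1152 + 734 = 1886
Net migration: 40+ + 80 → 1966
Giving 226 / 424 / 359 / 1737 / 1966.
Period 3:
Births: 1737 × 0.186 = 323
10–19: 226 × 0.962 = 217
20–29: 424 × 0.958 = 406
30–39: 359 × 0.949 = 341
40+: 1737 × 0.948 + 1966 × 0.297 = 1647 + 584 = 2231
Net migration: 40+ + 80 → 2311
Giving 323 / 217 / 406 / 341 / 2311.
Total after period 3: 323 + 217 + 406 + 341 + 2311 = 3598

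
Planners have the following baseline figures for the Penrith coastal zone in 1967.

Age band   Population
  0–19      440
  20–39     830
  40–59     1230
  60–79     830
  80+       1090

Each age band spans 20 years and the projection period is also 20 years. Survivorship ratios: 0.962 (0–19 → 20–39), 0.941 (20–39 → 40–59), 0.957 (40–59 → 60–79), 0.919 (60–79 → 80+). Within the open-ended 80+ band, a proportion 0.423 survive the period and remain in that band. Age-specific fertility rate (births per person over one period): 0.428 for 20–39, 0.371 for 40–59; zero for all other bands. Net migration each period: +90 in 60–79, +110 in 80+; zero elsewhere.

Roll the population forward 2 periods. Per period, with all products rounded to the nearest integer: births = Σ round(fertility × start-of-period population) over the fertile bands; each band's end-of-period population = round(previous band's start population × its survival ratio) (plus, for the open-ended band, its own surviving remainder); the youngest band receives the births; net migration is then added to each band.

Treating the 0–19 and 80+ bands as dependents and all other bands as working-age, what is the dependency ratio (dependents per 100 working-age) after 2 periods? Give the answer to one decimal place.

Let group 1 be 0–19 through group 5 = 80+.
Period 1:
Births: 830 × 0.428 = 355 ; 1230 × 0.371 = 456 — total 811
Group 2: 440 × 0.962 = 423
Group 3: 830 × 0.941 = 781
Group 4: 1230 × 0.957 = 1177
Group 5: 830 × 0.919 + 1090 × 0.423 = 763 + 461 = 1224
Net migration: Group 4 + 90 → 1267; Group 5 + 110 → 1334
Population now: 0–19=811, 20–39=423, 40–59=781, 60–79=1267, 80+=1334
Period 2:
Births: 423 × 0.428 = 181 ; 781 × 0.371 = 290 — total 471
Group 2: 811 × 0.962 = 780
Group 3: 423 × 0.941 = 398
Group 4: 781 × 0.957 = 747
Group 5: 1267 × 0.919 + 1334 × 0.423 = 1164 + 564 = 1728
Net migration: Group 4 + 90 → 837; Group 5 + 110 → 1838
Population now: 0–19=471, 20–39=780, 40–59=398, 60–79=837, 80+=1838
Dependents (band 0–19 + band 80+) = 471 + 1838 = 2309; working-age = 2015; ratio = 2309/2015 × 100 = 114.6

114.6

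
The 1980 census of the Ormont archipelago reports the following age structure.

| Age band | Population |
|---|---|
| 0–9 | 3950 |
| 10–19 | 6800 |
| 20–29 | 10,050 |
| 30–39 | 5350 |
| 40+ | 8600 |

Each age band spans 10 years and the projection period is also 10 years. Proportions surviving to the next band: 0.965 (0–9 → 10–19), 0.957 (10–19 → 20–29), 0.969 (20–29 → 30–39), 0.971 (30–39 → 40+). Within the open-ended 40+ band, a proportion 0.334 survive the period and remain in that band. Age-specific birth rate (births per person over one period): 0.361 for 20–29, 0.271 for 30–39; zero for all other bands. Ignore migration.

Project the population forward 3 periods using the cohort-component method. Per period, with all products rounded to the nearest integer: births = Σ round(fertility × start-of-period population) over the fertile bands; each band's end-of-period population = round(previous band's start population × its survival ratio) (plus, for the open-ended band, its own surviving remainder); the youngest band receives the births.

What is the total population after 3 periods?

26244

(Groups numbered youngest = 1 to oldest = 5.)
After projecting period 1:
Births: 10050 * 0.361 = 3628 ; 5350 * 0.271 = 1450 — total 5078
Group 2: 3950 * 0.965 = 3812
Group 3: 6800 * 0.957 = 6508
Group 4: 10050 * 0.969 = 9738
Group 5: 5350 * 0.971 + 8600 * 0.334 = 5195 + 2872 = 8067
Giving 5078 / 3812 / 6508 / 9738 / 8067.
After projecting period 2:
Births: 6508 * 0.361 = 2349 ; 9738 * 0.271 = 2639 — total 4988
Group 2: 5078 * 0.965 = 4900
Group 3: 3812 * 0.957 = 3648
Group 4: 6508 * 0.969 = 6306
Group 5: 9738 * 0.971 + 8067 * 0.334 = 9456 + 2694 = 12150
Giving 4988 / 4900 / 3648 / 6306 / 12150.
After projecting period 3:
Births: 3648 * 0.361 = 1317 ; 6306 * 0.271 = 1709 — total 3026
Group 2: 4988 * 0.965 = 4813
Group 3: 4900 * 0.957 = 4689
Group 4: 3648 * 0.969 = 3535
Group 5: 6306 * 0.971 + 12150 * 0.334 = 6123 + 4058 = 10181
Giving 3026 / 4813 / 4689 / 3535 / 10181.
Total after period 3: 3026 + 4813 + 4689 + 3535 + 10181 = 26244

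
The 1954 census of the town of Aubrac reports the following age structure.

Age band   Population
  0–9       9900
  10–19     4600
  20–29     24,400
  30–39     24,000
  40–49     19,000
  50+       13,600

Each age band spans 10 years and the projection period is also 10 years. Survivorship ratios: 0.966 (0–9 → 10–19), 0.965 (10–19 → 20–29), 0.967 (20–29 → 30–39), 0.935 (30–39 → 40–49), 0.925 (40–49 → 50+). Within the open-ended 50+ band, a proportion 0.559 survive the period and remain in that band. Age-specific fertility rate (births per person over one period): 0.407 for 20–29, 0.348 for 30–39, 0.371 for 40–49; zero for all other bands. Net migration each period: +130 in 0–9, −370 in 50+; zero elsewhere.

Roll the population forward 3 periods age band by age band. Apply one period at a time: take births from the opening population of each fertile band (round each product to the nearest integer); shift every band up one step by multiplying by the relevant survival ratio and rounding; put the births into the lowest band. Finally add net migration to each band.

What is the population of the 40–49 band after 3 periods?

Let band 1 be 0–9 through band 6 = 50+.
Period 1:
Births: 24400 × 0.407 = 9931 ; 24000 × 0.348 = 8352 ; 19000 × 0.371 = 7049 → 25332
Band 2: 9900 × 0.966 = 9563
Band 3: 4600 × 0.965 = 4439
Band 4: 24400 × 0.967 = 23595
Band 5: 24000 × 0.935 = 22440
Band 6: 19000 × 0.925 + 13600 × 0.559 = 17575 + 7602 = 25177
Net migration: Band 1 + 130 → 25462; Band 6 − 370 → 24807
→ [25462, 9563, 4439, 23595, 22440, 24807]
Period 2:
Births: 4439 × 0.407 = 1807 ; 23595 × 0.348 = 8211 ; 22440 × 0.371 = 8325 → 18343
Band 2: 25462 × 0.966 = 24596
Band 3: 9563 × 0.965 = 9228
Band 4: 4439 × 0.967 = 4293
Band 5: 23595 × 0.935 = 22061
Band 6: 22440 × 0.925 + 24807 × 0.559 = 20757 + 13867 = 34624
Net migration: Band 1 + 130 → 18473; Band 6 − 370 → 34254
→ [18473, 24596, 9228, 4293, 22061, 34254]
Period 3:
Births: 9228 × 0.407 = 3756 ; 4293 × 0.348 = 1494 ; 22061 × 0.371 = 8185 → 13435
Band 2: 18473 × 0.966 = 17845
Band 3: 24596 × 0.965 = 23735
Band 4: 9228 × 0.967 = 8923
Band 5: 4293 × 0.935 = 4014
Band 6: 22061 × 0.925 + 34254 × 0.559 = 20406 + 19148 = 39554
Net migration: Band 1 + 130 → 13565; Band 6 − 370 → 39184
→ [13565, 17845, 23735, 8923, 4014, 39184]

4014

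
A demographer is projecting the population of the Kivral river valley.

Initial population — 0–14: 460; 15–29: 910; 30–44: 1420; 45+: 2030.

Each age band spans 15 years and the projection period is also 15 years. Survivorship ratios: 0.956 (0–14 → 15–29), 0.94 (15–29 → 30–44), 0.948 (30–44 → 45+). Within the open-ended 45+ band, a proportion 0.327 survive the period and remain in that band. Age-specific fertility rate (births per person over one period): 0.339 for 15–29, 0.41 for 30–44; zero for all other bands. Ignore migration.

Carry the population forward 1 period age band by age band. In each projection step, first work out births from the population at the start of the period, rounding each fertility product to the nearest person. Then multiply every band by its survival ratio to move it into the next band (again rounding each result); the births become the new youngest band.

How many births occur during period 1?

Period 1:
Births: 910 * 0.339 = 308, 1420 * 0.41 = 582 ⇒ total 890
15–29: 460 * 0.956 = 440
30–44: 910 * 0.94 = 855
45+: 1420 * 0.948 + 2030 * 0.327 = 1346 + 664 = 2010
Population now: 0–14=890, 15–29=440, 30–44=855, 45+=2010

890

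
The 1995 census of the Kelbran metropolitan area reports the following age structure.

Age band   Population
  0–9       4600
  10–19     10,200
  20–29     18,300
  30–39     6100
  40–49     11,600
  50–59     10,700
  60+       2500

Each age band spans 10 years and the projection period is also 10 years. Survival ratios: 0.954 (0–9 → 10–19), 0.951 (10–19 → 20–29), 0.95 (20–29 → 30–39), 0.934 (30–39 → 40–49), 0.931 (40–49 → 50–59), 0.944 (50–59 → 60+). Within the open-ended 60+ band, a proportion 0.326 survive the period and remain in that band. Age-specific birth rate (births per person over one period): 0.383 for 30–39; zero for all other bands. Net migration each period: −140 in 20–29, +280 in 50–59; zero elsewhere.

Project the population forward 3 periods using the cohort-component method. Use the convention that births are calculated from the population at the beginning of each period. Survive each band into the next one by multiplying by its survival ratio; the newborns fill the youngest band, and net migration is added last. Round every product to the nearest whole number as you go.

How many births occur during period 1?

2336

(Groups numbered youngest = 1 to oldest = 7.)
Period 1.
Births: 6100 × 0.383 = 2336
Group 2: 4600 × 0.954 = 4388
Group 3: 10200 × 0.951 = 9700
Group 4: 18300 × 0.95 = 17385
Group 5: 6100 × 0.934 = 5697
Group 6: 11600 × 0.931 = 10800
Group 7: 10700 × 0.944 + 2500 × 0.326 = 10101 + 815 = 10916
Net migration: Group 3 − 140 → 9560; Group 6 + 280 → 11080
End of period: [2336, 4388, 9560, 17385, 5697, 11080, 10916]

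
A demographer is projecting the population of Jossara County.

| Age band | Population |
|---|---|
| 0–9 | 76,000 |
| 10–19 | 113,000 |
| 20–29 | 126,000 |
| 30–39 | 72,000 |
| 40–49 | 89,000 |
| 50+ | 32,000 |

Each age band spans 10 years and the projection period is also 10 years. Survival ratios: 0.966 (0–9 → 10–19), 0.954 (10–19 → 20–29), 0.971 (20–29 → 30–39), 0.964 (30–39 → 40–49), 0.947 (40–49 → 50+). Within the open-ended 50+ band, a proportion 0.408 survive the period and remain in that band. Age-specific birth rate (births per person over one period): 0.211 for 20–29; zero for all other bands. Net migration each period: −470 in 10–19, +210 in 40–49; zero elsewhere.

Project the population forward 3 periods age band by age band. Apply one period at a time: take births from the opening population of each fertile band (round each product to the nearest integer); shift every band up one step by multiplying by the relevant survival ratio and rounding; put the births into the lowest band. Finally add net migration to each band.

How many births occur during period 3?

Period 1.
Births: 126000 × 0.211 = 26586
10–19: 76000 × 0.966 = 73416
20–29: 113000 × 0.954 = 107802
30–39: 126000 × 0.971 = 122346
40–49: 72000 × 0.964 = 69408
50+: 89000 × 0.947 + 32000 × 0.408 = 84283 + 13056 = 97339
Net migration: 10–19 − 470 → 72946; 40–49 + 210 → 69618
End of period: [26586, 72946, 107802, 122346, 69618, 97339]
Period 2.
Births: 107802 × 0.211 = 22746
10–19: 26586 × 0.966 = 25682
20–29: 72946 × 0.954 = 69590
30–39: 107802 × 0.971 = 104676
40–49: 122346 × 0.964 = 117942
50+: 69618 × 0.947 + 97339 × 0.408 = 65928 + 39714 = 105642
Net migration: 10–19 − 470 → 25212; 40–49 + 210 → 118152
End of period: [22746, 25212, 69590, 104676, 118152, 105642]
Period 3.
Births: 69590 × 0.211 = 14683
10–19: 22746 × 0.966 = 21973
20–29: 25212 × 0.954 = 24052
30–39: 69590 × 0.971 = 67572
40–49: 104676 × 0.964 = 100908
50+: 118152 × 0.947 + 105642 × 0.408 = 111890 + 43102 = 154992
Net migration: 10–19 − 470 → 21503; 40–49 + 210 → 101118
End of period: [14683, 21503, 24052, 67572, 101118, 154992]

14683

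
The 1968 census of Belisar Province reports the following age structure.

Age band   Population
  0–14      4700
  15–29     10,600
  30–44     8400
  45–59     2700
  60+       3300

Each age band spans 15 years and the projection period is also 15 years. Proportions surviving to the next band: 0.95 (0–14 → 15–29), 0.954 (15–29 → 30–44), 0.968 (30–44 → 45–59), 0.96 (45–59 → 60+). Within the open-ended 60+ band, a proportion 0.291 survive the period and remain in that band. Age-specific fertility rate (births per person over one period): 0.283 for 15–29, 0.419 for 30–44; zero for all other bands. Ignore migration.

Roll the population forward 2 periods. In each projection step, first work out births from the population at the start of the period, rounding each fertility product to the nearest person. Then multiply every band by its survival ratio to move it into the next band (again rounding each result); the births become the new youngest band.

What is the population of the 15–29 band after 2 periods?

6194

— Period 1 —
Births: 10600 × 0.283 = 3000, 8400 × 0.419 = 3520 → total 6520
15–29: 4700 × 0.95 = 4465
30–44: 10600 × 0.954 = 10112
45–59: 8400 × 0.968 = 8131
60+: 2700 × 0.96 + 3300 × 0.291 = 2592 + 960 = 3552
→ [6520, 4465, 10112, 8131, 3552]
— Period 2 —
Births: 4465 × 0.283 = 1264, 10112 × 0.419 = 4237 → total 5501
15–29: 6520 × 0.95 = 6194
30–44: 4465 × 0.954 = 4260
45–59: 10112 × 0.968 = 9788
60+: 8131 × 0.96 + 3552 × 0.291 = 7806 + 1034 = 8840
→ [5501, 6194, 4260, 9788, 8840]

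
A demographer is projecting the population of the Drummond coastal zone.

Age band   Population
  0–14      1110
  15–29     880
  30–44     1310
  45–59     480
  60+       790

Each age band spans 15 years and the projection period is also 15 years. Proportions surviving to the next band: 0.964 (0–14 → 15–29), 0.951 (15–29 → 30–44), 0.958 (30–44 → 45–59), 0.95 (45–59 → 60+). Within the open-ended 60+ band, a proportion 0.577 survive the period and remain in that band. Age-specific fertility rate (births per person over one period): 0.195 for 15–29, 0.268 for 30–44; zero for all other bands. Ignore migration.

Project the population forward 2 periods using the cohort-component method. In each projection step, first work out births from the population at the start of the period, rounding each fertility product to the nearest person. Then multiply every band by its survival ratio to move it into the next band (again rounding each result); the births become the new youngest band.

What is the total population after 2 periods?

4475

Numbering the groups 1..5 from youngest to oldest:
— Period 1 —
Births: 880 × 0.195 = 172 ; 1310 × 0.268 = 351 → total 523
Group 2: 1110 × 0.964 = 1070
Group 3: 880 × 0.951 = 837
Group 4: 1310 × 0.958 = 1255
Group 5: 480 × 0.95 + 790 × 0.577 = 456 + 456 = 912
Population now: 0–14=523, 15–29=1070, 30–44=837, 45–59=1255, 60+=912
— Period 2 —
Births: 1070 × 0.195 = 209 ; 837 × 0.268 = 224 → total 433
Group 2: 523 × 0.964 = 504
Group 3: 1070 × 0.951 = 1018
Group 4: 837 × 0.958 = 802
Group 5: 1255 × 0.95 + 912 × 0.577 = 1192 + 526 = 1718
Population now: 0–14=433, 15–29=504, 30–44=1018, 45–59=802, 60+=1718
Total after period 2: 433 + 504 + 1018 + 802 + 1718 = 4475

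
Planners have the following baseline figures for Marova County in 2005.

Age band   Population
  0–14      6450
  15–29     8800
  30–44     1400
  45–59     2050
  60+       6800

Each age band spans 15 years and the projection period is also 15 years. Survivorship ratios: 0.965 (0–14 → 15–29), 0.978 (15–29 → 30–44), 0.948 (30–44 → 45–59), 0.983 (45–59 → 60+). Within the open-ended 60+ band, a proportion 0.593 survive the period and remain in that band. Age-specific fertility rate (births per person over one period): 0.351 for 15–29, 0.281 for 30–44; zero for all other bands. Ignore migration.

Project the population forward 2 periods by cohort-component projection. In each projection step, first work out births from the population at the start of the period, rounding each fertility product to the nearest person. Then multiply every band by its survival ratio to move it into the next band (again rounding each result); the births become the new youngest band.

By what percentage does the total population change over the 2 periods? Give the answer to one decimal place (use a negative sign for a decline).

Call the bands 1 to 5, youngest first.
— Period 1 —
Births: 8800 × 0.351 = 3089, 1400 × 0.281 = 393 → total 3482
Band 2: 6450 × 0.965 = 6224
Band 3: 8800 × 0.978 = 8606
Band 4: 1400 × 0.948 = 1327
Band 5: 2050 × 0.983 + 6800 × 0.593 = 2015 + 4032 = 6047
Giving 3482 / 6224 / 8606 / 1327 / 6047.
— Period 2 —
Births: 6224 × 0.351 = 2185, 8606 × 0.281 = 2418 → total 4603
Band 2: 3482 × 0.965 = 3360
Band 3: 6224 × 0.978 = 6087
Band 4: 8606 × 0.948 = 8158
Band 5: 1327 × 0.983 + 6047 × 0.593 = 1304 + 3586 = 4890
Giving 4603 / 3360 / 6087 / 8158 / 4890.
Total: 25500 → 27098; change = 1598; percentage change = 6.3%

6.3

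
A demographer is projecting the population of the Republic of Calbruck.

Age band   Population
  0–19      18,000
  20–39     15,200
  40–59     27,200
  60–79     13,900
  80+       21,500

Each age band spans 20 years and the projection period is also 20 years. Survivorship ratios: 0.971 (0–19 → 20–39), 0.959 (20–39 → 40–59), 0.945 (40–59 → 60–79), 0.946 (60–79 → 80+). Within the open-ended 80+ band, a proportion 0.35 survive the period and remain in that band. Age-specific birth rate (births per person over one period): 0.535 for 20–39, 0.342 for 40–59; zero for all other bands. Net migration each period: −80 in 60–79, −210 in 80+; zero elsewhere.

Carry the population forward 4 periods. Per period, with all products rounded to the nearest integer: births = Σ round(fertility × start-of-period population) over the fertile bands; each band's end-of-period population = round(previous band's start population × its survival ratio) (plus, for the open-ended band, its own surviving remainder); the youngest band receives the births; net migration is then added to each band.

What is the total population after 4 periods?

78948

— Period 1 —
Births: 15200 × 0.535 = 8132 ; 27200 × 0.342 = 9302 → 17434
20–39: 18000 × 0.971 = 17478
40–59: 15200 × 0.959 = 14577
60–79: 27200 × 0.945 = 25704
80+: 13900 × 0.946 + 21500 × 0.35 = 13149 + 7525 = 20674
Net migration: 60–79 − 80 → 25624; 80+ − 210 → 20464
End of period: [17434, 17478, 14577, 25624, 20464]
— Period 2 —
Births: 17478 × 0.535 = 9351 ; 14577 × 0.342 = 4985 → 14336
20–39: 17434 × 0.971 = 16928
40–59: 17478 × 0.959 = 16761
60–79: 14577 × 0.945 = 13775
80+: 25624 × 0.946 + 20464 × 0.35 = 24240 + 7162 = 31402
Net migration: 60–79 − 80 → 13695; 80+ − 210 → 31192
End of period: [14336, 16928, 16761, 13695, 31192]
— Period 3 —
Births: 16928 × 0.535 = 9056 ; 16761 × 0.342 = 5732 → 14788
20–39: 14336 × 0.971 = 13920
40–59: 16928 × 0.959 = 16234
60–79: 16761 × 0.945 = 15839
80+: 13695 × 0.946 + 31192 × 0.35 = 12955 + 10917 = 23872
Net migration: 60–79 − 80 → 15759; 80+ − 210 → 23662
End of period: [14788, 13920, 16234, 15759, 23662]
— Period 4 —
Births: 13920 × 0.535 = 7447 ; 16234 × 0.342 = 5552 → 12999
20–39: 14788 × 0.971 = 14359
40–59: 13920 × 0.959 = 13349
60–79: 16234 × 0.945 = 15341
80+: 15759 × 0.946 + 23662 × 0.35 = 14908 + 8282 = 23190
Net migration: 60–79 − 80 → 15261; 80+ − 210 → 22980
End of period: [12999, 14359, 13349, 15261, 22980]
Total after period 4: 12999 + 14359 + 13349 + 15261 + 22980 = 78948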